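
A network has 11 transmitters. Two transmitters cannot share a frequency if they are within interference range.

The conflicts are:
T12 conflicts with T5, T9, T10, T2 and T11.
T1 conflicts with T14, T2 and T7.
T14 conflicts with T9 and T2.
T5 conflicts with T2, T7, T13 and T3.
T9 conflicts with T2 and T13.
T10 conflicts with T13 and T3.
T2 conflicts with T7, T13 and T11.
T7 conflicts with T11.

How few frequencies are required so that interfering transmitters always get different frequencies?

T1, T14, T2 all conflict with each other, so at least 3 frequencies are needed.
A valid assignment using 3 frequencies: T12=2, T1=3, T14=2, T5=3, T9=3, T10=1, T2=1, T7=2, T13=2, T11=3, T3=2. No two conflicting transmitters share a frequency.

3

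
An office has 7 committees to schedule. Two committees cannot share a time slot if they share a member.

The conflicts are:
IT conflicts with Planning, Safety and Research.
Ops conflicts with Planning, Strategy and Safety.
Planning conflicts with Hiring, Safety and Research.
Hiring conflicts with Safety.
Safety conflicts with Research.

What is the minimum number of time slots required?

4

IT, Planning, Safety, Research are mutually in conflict, so at least 4 time slots are needed.
Using 4 time slots: IT=3, Ops=3, Planning=2, Hiring=3, Strategy=1, Safety=1, Research=4. Each listed conflict is separated.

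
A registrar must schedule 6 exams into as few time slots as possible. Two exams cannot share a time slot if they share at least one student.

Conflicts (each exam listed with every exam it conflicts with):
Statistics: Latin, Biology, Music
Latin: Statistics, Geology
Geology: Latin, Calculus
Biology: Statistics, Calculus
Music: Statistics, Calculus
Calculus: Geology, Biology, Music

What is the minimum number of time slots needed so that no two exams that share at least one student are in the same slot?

The cycle Geology-Calculus-Biology-Statistics-Latin-Geology has odd length 5, so it cannot be 2-colored; at least 3 time slots are needed.
A valid assignment using 3 time slots: Statistics=1, Latin=3, Geology=2, Biology=2, Music=2, Calculus=1. Each listed conflict is separated.

3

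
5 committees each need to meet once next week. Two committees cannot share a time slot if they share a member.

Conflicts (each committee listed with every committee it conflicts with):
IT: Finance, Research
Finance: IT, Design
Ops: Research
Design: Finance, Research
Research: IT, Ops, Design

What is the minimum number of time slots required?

2

IT and Research conflict, so at least 2 time slots are needed.
A valid assignment using 2 time slots: IT=2, Finance=1, Ops=2, Design=2, Research=1. Every pair that conflicts lands in different time slots.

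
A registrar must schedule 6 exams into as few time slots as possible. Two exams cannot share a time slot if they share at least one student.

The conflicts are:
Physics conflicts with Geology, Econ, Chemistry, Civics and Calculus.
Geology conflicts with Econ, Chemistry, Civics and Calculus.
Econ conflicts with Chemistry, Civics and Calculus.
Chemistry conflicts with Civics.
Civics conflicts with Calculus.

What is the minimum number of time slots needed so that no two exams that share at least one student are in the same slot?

Physics, Geology, Econ, Civics, Calculus are mutually in conflict, so at least 5 time slots are needed.
5 time slots suffice: time slot 1 → {Geology}; time slot 2 → {Physics}; time slot 3 → {Econ}; time slot 4 → {Civics}; time slot 5 → {Chemistry, Calculus}. Every pair that conflicts lands in different time slots.

5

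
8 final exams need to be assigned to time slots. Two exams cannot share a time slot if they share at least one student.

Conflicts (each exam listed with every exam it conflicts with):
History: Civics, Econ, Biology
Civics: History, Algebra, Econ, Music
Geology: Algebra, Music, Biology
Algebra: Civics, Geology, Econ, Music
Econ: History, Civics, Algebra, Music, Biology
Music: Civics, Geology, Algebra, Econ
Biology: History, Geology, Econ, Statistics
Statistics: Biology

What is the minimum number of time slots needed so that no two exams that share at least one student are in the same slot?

Civics, Algebra, Econ, Music pairwise conflict, so at least 4 time slots are needed.
4 time slots suffice: time slot 1 → {Geology, Econ, Statistics}; time slot 2 → {Algebra, Biology}; time slot 3 → {Civics}; time slot 4 → {History, Music}. No two conflicting exams share a time slot.

4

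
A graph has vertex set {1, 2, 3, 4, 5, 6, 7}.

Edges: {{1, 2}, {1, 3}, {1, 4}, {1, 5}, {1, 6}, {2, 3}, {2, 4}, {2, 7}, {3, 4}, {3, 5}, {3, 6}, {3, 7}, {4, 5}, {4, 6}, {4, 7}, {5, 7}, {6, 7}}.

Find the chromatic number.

1, 2, 3, 4 are mutually adjacent (a clique of size 4), so at least 4 colors are needed.
4 colors suffice: color red → {4}; color blue → {3}; color green → {1, 7}; color yellow → {2, 5, 6}. Every edge joins two different colors.

4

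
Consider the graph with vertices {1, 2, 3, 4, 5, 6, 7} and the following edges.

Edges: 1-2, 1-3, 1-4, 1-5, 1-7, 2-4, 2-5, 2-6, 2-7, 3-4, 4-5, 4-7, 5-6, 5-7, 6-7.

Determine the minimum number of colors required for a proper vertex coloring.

5

1, 2, 4, 5, 7 form a clique, so at least 5 colors are needed.
A valid assignment using 5 colors: 1=e, 2=c, 3=a, 4=d, 5=b, 6=d, 7=a. No two adjacent vertices share a color.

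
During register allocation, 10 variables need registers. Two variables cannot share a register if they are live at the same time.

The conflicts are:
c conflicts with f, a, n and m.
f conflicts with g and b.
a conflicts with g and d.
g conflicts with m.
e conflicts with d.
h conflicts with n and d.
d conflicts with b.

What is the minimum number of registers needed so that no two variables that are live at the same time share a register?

3

The cycle b-f-c-a-d-b has odd length 5, so it cannot be 2-colored; at least 3 registers are needed.
A valid assignment using 3 registers: c=1, f=2, a=2, g=1, e=2, h=3, n=2, d=1, m=2, b=3. No two conflicting variables share a register.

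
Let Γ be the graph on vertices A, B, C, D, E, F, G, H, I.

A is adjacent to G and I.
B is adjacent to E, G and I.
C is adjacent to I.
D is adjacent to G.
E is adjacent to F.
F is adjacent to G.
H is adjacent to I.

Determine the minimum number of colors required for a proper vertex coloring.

H and I are adjacent, so at least 2 colors are needed.
A valid assignment using 2 colors: A=2, B=2, C=2, D=2, E=1, F=2, G=1, H=2, I=1. No two adjacent vertices share a color.

2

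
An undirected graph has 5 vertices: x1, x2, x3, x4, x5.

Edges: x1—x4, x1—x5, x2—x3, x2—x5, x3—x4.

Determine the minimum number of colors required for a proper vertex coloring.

The cycle x3-x4-x1-x5-x2-x3 has odd length 5, so it cannot be 2-colored; at least 3 colors are needed.
A valid assignment using 3 colors: x1=1, x2=2, x3=1, x4=2, x5=3. Each edge has distinct colors on its endpoints.

3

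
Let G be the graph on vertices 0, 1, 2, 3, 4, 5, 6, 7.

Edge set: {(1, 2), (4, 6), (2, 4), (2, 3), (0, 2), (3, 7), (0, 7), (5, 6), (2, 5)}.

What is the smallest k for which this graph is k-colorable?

2

1 and 2 are adjacent, so at least 2 colors are needed.
A valid assignment using 2 colors: 0=blue, 1=blue, 2=red, 3=blue, 4=blue, 5=blue, 6=red, 7=red. No two adjacent vertices share a color.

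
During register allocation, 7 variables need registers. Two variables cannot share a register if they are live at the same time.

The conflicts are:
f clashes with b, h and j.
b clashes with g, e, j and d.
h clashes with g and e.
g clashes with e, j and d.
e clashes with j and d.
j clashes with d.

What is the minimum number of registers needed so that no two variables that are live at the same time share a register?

b, g, e, j, d are mutually in conflict, so at least 5 registers are needed.
A valid assignment using 5 registers: f=1, b=3, h=3, g=1, e=2, j=4, d=5. No two conflicting variables share a register.

5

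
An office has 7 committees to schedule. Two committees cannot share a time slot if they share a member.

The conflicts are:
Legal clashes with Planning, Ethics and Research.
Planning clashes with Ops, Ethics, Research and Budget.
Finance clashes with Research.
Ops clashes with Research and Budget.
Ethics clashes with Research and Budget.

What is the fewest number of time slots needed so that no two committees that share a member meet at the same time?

4

Legal, Planning, Ethics, Research pairwise conflict, so at least 4 time slots are needed.
A valid assignment using 4 time slots: Legal=4, Planning=2, Finance=2, Ops=3, Ethics=3, Research=1, Budget=1. Every pair that conflicts lands in different time slots.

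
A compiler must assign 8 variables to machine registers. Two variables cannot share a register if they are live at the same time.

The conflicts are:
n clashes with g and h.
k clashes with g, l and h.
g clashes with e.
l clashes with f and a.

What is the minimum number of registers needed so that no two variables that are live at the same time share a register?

l and a conflict, so at least 2 registers are needed.
2 registers suffice: n=2, k=2, g=1, l=1, h=1, e=2, f=2, a=2. Every pair that conflicts lands in different registers.

2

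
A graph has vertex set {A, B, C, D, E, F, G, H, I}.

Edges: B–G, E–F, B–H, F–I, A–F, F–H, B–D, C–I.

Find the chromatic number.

2

F and H are adjacent, so at least 2 colors are needed.
2 colors suffice: color 1 → {B, C, F}; color 2 → {A, D, E, G, H, I}. No two adjacent vertices share a color.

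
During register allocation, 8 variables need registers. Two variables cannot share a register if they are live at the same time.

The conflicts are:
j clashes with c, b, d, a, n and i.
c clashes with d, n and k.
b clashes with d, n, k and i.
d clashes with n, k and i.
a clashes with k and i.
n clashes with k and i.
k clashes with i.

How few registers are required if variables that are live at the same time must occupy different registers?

j, b, d, n, i pairwise conflict, so at least 5 registers are needed.
Using 5 registers: j=3, c=2, b=5, d=4, a=1, n=1, k=3, i=2. No two conflicting variables share a register.

5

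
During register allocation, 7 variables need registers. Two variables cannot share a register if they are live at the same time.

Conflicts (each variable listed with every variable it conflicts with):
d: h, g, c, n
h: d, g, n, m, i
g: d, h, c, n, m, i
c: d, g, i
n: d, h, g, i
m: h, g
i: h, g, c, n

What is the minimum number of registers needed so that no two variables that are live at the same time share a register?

4

h, g, n, i pairwise conflict, so at least 4 registers are needed.
4 registers suffice: d=3, h=2, g=1, c=2, n=4, m=3, i=3. No two conflicting variables share a register.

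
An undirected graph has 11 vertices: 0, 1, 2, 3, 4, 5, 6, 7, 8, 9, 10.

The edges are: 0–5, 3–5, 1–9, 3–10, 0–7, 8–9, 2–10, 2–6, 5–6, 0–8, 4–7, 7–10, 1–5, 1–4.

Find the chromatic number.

The cycle 7-10-3-5-0-7 has odd length 5, so it cannot be 2-colored; at least 3 colors are needed.
3 colors suffice: color red → {4, 5, 9, 10}; color blue → {1, 3, 6, 7, 8}; color green → {0, 2}. No two adjacent vertices share a color.

3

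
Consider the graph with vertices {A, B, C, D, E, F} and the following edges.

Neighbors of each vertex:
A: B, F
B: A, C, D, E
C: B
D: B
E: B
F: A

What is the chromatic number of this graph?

A and F are adjacent, so at least 2 colors are needed.
One proper 2-coloring: A=blue, B=red, C=blue, D=blue, E=blue, F=red. Every edge joins two different colors.

2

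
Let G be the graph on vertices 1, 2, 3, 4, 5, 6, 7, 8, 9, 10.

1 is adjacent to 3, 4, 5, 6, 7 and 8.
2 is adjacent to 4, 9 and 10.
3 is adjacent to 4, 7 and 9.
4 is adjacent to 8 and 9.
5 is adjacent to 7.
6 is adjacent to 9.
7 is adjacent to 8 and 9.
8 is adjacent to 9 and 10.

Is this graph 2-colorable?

1, 5, 7 are mutually adjacent, so at least 3 colors are needed.
So 2 colors are not enough.

No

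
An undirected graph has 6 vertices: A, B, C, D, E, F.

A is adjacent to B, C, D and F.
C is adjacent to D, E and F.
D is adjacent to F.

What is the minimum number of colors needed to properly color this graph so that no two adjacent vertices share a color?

A, C, D, F are pairwise adjacent (a clique of size 4), so at least 4 colors are needed.
4 colors suffice: A=red, B=blue, C=blue, D=green, E=red, F=yellow. No two adjacent vertices share a color.

4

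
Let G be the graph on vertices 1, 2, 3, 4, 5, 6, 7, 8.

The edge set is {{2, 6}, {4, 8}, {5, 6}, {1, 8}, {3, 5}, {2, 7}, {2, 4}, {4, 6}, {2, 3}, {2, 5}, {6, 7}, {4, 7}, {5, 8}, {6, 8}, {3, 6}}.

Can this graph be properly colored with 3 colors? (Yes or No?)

2, 3, 5, 6 are mutually adjacent (a clique of size 4), so at least 4 colors are needed.
So 3 colors are not enough.

No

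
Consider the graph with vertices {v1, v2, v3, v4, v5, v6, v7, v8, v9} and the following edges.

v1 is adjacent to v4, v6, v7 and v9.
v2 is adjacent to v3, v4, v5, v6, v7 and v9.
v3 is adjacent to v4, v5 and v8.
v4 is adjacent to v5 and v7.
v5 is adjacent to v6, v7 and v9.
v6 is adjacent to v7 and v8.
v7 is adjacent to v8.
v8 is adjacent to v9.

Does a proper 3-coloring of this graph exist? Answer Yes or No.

v2, v3, v4, v5 form a clique, so at least 4 colors are needed.
So 3 colors are not enough.

No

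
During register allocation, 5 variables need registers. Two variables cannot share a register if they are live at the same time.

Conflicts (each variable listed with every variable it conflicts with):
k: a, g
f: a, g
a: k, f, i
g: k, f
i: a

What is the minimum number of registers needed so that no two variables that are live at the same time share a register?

2

a and i conflict, so at least 2 registers are needed.
2 registers suffice: register 1 → {a, g}; register 2 → {k, f, i}. No two conflicting variables share a register.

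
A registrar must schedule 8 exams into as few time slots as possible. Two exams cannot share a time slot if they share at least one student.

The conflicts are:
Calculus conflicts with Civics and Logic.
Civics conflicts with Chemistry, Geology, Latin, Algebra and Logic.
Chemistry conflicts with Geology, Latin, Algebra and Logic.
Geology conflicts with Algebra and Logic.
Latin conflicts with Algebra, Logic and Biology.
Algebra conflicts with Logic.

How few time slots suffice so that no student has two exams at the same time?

5

Civics, Chemistry, Latin, Algebra, Logic are mutually in conflict, so at least 5 time slots are needed.
5 time slots suffice: time slot 1 → {Civics, Biology}; time slot 2 → {Logic}; time slot 3 → {Calculus, Chemistry}; time slot 4 → {Geology, Latin}; time slot 5 → {Algebra}. Every pair that conflicts lands in different time slots.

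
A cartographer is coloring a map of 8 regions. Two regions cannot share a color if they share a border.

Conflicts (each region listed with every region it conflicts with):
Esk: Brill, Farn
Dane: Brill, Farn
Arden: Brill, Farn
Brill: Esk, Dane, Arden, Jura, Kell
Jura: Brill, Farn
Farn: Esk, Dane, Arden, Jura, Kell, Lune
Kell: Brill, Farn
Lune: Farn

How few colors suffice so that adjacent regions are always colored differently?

2

Esk and Brill conflict, so at least 2 colors are needed.
2 colors suffice: Esk=2, Dane=2, Arden=2, Brill=1, Jura=2, Farn=1, Kell=2, Lune=2. No two conflicting regions share a color.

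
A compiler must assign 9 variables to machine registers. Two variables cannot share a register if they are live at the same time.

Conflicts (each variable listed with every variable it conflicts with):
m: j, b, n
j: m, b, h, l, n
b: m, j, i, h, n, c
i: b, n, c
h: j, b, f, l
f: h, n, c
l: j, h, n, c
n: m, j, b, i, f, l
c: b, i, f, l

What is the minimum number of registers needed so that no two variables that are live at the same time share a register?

m, j, b, n all conflict with each other, so at least 4 registers are needed.
4 registers suffice: register 1 → {b, f, l}; register 2 → {h, n, c}; register 3 → {j, i}; register 4 → {m}. No two conflicting variables share a register.

4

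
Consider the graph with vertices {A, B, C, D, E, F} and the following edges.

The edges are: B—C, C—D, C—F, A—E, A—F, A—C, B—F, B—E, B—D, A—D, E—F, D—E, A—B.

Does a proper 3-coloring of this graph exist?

No

A, B, C, D form a clique, so at least 4 colors are needed.
So 3 colors are not enough.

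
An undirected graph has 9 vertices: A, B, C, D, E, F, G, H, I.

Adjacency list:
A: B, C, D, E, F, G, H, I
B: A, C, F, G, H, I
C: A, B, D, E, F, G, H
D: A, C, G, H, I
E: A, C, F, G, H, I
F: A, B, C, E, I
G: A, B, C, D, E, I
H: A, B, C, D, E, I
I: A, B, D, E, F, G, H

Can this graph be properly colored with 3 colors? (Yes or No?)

A, D, H, I form a clique, so at least 4 colors are needed.
So 3 colors are not enough.

No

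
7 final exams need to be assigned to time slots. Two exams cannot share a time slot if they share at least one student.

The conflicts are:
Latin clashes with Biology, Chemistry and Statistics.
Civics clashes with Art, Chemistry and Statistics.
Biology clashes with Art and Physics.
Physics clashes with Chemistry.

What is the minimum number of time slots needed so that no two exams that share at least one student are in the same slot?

3

The cycle Art-Civics-Statistics-Latin-Biology-Art has odd length 5, so it cannot be 2-colored; at least 3 time slots are needed.
A valid assignment using 3 time slots: Latin=2, Civics=2, Biology=1, Art=3, Physics=2, Chemistry=1, Statistics=1. Each listed conflict is separated.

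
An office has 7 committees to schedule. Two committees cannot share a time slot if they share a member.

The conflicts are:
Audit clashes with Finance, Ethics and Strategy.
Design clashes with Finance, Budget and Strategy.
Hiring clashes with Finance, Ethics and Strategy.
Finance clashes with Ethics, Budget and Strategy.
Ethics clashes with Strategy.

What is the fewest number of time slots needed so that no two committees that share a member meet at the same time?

Hiring, Finance, Ethics, Strategy pairwise conflict, so at least 4 time slots are needed.
4 time slots suffice: time slot 1 → {Finance}; time slot 2 → {Budget, Strategy}; time slot 3 → {Design, Ethics}; time slot 4 → {Audit, Hiring}. Each listed conflict is separated.

4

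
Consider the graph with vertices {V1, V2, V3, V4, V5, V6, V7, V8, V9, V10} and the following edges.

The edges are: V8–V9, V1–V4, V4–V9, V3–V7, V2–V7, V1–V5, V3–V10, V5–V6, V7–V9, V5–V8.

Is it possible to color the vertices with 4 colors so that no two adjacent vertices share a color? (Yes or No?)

The chromatic number is 3. The cycle V4-V1-V5-V8-V9-V4 has odd length 5, so it cannot be 2-colored; at least 3 colors are needed.
3 colors suffice: color 1 → {V4, V5, V7, V10}; color 2 → {V1, V2, V3, V6, V9}; color 3 → {V8}.
Since 4 ≥ 3, a proper 4-coloring certainly exists.

Yes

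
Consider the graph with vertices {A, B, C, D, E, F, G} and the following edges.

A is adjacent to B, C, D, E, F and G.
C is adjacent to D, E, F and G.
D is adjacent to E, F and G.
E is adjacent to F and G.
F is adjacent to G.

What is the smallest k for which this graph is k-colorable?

6

A, C, D, E, F, G are pairwise adjacent (a clique of size 6), so at least 6 colors are needed.
6 colors suffice: color 1 → {A}; color 2 → {B, F}; color 3 → {C}; color 4 → {G}; color 5 → {E}; color 6 → {D}. No two adjacent vertices share a color.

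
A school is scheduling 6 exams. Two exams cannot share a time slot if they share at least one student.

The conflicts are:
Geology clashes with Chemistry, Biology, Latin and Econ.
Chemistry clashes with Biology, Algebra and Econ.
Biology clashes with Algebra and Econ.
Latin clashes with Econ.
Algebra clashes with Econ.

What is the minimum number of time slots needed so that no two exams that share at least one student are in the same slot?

Geology, Chemistry, Biology, Econ are mutually in conflict, so at least 4 time slots are needed.
A valid assignment using 4 time slots: Geology=4, Chemistry=2, Biology=3, Latin=2, Algebra=4, Econ=1. Every pair that conflicts lands in different time slots.

4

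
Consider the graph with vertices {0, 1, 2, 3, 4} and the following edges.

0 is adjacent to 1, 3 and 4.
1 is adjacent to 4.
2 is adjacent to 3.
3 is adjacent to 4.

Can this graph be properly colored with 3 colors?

Yes

The chromatic number is 3. 0, 3, 4 are mutually adjacent, so at least 3 colors are needed.
3 colors suffice: color a → {0, 2}; color b → {1, 3}; color c → {4}.
That is already a proper 3-coloring.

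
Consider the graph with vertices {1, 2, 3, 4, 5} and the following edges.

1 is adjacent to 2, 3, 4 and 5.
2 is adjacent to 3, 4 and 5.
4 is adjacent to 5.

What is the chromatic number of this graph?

1, 2, 4, 5 form a clique, so at least 4 colors are needed.
4 colors suffice: color a → {2}; color b → {1}; color c → {3, 4}; color d → {5}. Every edge joins two different colors.

4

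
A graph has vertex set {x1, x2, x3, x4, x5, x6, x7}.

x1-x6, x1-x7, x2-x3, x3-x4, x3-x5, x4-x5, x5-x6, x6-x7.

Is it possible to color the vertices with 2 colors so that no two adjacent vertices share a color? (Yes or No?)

x1, x6, x7 are mutually adjacent, so at least 3 colors are needed.
So 2 colors are not enough.

No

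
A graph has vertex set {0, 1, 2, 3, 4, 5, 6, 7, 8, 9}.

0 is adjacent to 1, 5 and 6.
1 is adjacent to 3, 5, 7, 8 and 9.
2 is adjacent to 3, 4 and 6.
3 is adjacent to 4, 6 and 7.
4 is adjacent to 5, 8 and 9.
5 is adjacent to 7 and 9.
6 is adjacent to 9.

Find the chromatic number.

3

2, 3, 4 form a triangle, so at least 3 colors are needed.
One proper 3-coloring: 0=green, 1=red, 2=green, 3=blue, 4=red, 5=blue, 6=red, 7=green, 8=blue, 9=green. Each edge has distinct colors on its endpoints.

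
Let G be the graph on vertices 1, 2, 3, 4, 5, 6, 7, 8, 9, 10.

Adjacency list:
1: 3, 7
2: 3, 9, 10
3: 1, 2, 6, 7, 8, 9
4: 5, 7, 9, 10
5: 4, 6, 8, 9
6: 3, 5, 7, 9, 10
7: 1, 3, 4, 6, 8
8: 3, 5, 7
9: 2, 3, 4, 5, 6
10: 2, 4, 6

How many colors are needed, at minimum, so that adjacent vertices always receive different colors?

3, 6, 9 are mutually adjacent, so at least 3 colors are needed.
A valid assignment using 3 colors: 1=blue, 2=blue, 3=red, 4=blue, 5=red, 6=blue, 7=green, 8=blue, 9=green, 10=red. Every edge joins two different colors.

3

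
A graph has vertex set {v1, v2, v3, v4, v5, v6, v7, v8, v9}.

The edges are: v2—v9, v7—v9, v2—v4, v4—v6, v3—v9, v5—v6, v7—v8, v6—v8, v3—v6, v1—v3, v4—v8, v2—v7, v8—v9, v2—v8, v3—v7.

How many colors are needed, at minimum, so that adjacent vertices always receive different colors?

v2, v7, v8, v9 are mutually adjacent (a clique of size 4), so at least 4 colors are needed.
4 colors suffice: v1=2, v2=4, v3=1, v4=3, v5=1, v6=2, v7=2, v8=1, v9=3. Every edge joins two different colors.

4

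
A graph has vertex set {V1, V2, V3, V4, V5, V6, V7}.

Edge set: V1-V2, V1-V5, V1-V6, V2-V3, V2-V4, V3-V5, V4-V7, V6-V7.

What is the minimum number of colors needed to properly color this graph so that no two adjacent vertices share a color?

The cycle V6-V1-V2-V4-V7-V6 has odd length 5, so it cannot be 2-colored; at least 3 colors are needed.
A valid assignment using 3 colors: V1=2, V2=1, V3=2, V4=2, V5=1, V6=3, V7=1. Every edge joins two different colors.

3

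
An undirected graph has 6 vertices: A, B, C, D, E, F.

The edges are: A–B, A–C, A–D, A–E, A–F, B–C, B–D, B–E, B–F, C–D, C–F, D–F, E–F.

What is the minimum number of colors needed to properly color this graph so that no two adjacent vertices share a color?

5

A, B, C, D, F form a clique, so at least 5 colors are needed.
One proper 5-coloring: A=blue, B=green, C=yellow, D=purple, E=yellow, F=red. No two adjacent vertices share a color.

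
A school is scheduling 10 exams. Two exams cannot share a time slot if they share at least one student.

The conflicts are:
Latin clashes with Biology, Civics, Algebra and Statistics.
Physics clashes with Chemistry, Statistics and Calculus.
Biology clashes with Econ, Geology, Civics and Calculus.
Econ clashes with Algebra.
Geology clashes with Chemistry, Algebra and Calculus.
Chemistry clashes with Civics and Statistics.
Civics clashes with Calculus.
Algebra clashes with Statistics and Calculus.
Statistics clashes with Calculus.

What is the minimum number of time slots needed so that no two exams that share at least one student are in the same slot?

Latin, Biology, Civics all conflict with each other, so at least 3 time slots are needed.
3 time slots suffice: time slot 1 → {Latin, Econ, Chemistry, Calculus}; time slot 2 → {Physics, Biology, Algebra}; time slot 3 → {Geology, Civics, Statistics}. Every pair that conflicts lands in different time slots.

3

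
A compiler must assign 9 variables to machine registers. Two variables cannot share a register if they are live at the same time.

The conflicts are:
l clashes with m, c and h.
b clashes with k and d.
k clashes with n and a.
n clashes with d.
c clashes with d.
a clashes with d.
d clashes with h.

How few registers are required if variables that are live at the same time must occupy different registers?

2

b and k conflict, so at least 2 registers are needed.
2 registers suffice: register 1 → {l, k, d}; register 2 → {b, m, n, c, a, h}. Every pair that conflicts lands in different registers.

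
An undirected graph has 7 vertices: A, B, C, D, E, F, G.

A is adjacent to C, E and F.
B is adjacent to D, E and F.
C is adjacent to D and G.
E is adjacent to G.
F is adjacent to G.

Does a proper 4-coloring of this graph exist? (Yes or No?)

Yes

The chromatic number is 3. The cycle C-G-F-B-D-C has odd length 5, so it cannot be 2-colored; at least 3 colors are needed.
One proper 3-coloring: A=2, B=2, C=1, D=3, E=1, F=1, G=2.
Since 4 ≥ 3, a proper 4-coloring certainly exists.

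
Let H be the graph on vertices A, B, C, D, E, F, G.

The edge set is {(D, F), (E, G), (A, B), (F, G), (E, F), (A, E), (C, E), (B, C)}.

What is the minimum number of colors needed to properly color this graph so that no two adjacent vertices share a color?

3

E, F, G are mutually adjacent, so at least 3 colors are needed.
3 colors suffice: A=blue, B=red, C=blue, D=red, E=red, F=blue, G=green. Every edge joins two different colors.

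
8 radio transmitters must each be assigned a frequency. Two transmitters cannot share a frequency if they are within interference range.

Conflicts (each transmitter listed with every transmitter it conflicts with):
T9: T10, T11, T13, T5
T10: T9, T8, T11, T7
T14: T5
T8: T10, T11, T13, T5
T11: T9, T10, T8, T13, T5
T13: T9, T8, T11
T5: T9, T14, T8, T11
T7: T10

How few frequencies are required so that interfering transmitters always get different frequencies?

3

T9, T10, T11 all conflict with each other, so at least 3 frequencies are needed.
Using 3 frequencies: T9=3, T10=2, T14=1, T8=3, T11=1, T13=2, T5=2, T7=1. Every pair that conflicts lands in different frequencies.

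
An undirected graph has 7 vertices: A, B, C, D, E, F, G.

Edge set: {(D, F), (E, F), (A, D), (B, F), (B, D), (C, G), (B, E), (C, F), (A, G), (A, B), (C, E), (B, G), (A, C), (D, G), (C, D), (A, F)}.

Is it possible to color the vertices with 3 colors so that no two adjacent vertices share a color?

A, B, D, F form a clique, so at least 4 colors are needed.
So 3 colors are not enough.

No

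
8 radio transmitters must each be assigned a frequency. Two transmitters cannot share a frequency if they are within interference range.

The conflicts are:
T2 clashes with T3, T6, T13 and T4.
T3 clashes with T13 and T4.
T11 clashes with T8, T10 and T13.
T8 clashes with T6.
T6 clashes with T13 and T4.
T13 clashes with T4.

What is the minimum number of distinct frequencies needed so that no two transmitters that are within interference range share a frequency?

T2, T3, T13, T4 pairwise conflict, so at least 4 frequencies are needed.
4 frequencies suffice: frequency 1 → {T8, T10, T13}; frequency 2 → {T11, T4}; frequency 3 → {T2}; frequency 4 → {T3, T6}. Each listed conflict is separated.

4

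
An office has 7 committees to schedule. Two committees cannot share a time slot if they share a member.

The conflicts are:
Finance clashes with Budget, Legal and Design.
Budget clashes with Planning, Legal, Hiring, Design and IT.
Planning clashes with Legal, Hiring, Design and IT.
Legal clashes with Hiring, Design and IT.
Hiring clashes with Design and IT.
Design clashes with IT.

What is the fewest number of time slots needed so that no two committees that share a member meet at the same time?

Budget, Planning, Legal, Hiring, Design, IT are mutually in conflict, so at least 6 time slots are needed.
6 time slots suffice: Finance=4, Budget=2, Planning=5, Legal=1, Hiring=6, Design=3, IT=4. No two conflicting committees share a time slot.

6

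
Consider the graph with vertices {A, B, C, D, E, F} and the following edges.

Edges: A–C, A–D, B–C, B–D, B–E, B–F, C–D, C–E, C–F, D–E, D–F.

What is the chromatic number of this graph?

4

B, C, D, F are pairwise adjacent (a clique of size 4), so at least 4 colors are needed.
4 colors suffice: color red → {D}; color blue → {C}; color green → {A, B}; color yellow → {E, F}. Every edge joins two different colors.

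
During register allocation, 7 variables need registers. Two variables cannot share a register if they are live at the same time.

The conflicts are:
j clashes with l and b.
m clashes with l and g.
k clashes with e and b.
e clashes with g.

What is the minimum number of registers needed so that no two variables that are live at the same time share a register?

The cycle b-k-e-g-m-l-j-b has odd length 7, so it cannot be 2-colored; at least 3 registers are needed.
3 registers suffice: register 1 → {l, g, b}; register 2 → {j, m, k}; register 3 → {e}. Each listed conflict is separated.

3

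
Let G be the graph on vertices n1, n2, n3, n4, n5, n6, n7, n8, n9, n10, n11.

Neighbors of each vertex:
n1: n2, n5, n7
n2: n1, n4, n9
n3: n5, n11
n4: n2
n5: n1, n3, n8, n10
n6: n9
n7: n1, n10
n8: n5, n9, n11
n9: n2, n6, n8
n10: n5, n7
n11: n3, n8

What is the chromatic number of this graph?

3

The cycle n9-n2-n1-n5-n8-n9 has odd length 5, so it cannot be 2-colored; at least 3 colors are needed.
One proper 3-coloring: n1=2, n2=1, n3=2, n4=2, n5=1, n6=1, n7=1, n8=2, n9=3, n10=2, n11=1. No two adjacent vertices share a color.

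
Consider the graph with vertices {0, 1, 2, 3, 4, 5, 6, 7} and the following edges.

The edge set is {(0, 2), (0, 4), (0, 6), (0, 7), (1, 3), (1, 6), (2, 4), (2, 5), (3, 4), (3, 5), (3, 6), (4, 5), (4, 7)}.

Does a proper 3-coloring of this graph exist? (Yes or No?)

The chromatic number is 3. 2, 4, 5 are mutually adjacent, so at least 3 colors are needed.
3 colors suffice: 0=green, 1=green, 2=blue, 3=blue, 4=red, 5=green, 6=red, 7=blue.
That is already a proper 3-coloring.

Yes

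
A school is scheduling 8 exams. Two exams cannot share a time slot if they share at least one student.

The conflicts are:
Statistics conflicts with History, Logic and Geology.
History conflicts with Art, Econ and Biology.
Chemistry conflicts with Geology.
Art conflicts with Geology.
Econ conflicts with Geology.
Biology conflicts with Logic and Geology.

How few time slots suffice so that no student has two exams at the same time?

2

Econ and Geology conflict, so at least 2 time slots are needed.
Using 2 time slots: Statistics=2, History=1, Chemistry=2, Art=2, Econ=2, Biology=2, Logic=1, Geology=1. Each listed conflict is separated.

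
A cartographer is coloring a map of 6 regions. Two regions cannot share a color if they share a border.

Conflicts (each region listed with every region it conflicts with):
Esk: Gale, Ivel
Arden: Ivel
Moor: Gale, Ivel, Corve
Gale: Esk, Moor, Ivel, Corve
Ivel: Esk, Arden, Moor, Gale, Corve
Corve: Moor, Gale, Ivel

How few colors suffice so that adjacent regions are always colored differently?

4

Moor, Gale, Ivel, Corve are mutually in conflict, so at least 4 colors are needed.
4 colors suffice: color 1 → {Ivel}; color 2 → {Arden, Gale}; color 3 → {Esk, Moor}; color 4 → {Corve}. Each listed conflict is separated.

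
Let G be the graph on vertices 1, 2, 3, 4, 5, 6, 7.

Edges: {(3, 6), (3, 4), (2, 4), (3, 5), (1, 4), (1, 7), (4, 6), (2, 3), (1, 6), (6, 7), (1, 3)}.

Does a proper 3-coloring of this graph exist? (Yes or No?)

No

1, 3, 4, 6 are mutually adjacent (a clique of size 4), so at least 4 colors are needed.
So 3 colors are not enough.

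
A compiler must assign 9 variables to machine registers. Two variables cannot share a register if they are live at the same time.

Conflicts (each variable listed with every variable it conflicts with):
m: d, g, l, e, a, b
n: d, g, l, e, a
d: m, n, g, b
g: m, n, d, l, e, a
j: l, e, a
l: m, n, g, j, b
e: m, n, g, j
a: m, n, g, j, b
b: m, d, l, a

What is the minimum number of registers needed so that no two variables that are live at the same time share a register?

n, g, e are mutually in conflict, so at least 3 registers are needed.
3 registers suffice: register 1 → {m, n, j}; register 2 → {g, b}; register 3 → {d, l, e, a}. No two conflicting variables share a register.

3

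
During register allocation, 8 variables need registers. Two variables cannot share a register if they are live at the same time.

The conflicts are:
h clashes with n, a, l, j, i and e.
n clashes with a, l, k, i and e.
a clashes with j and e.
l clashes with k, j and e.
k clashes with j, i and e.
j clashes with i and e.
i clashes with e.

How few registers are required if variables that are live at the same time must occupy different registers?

4

l, k, j, e are mutually in conflict, so at least 4 registers are needed.
Using 4 registers: h=3, n=2, a=4, l=4, k=3, j=2, i=4, e=1. Each listed conflict is separated.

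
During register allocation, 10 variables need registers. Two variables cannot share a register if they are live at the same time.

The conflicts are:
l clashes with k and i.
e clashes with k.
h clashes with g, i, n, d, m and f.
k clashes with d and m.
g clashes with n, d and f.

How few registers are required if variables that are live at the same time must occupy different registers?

h, g, d are mutually in conflict, so at least 3 registers are needed.
3 registers suffice: register 1 → {h, k}; register 2 → {e, g, i, m}; register 3 → {l, n, d, f}. Each listed conflict is separated.

3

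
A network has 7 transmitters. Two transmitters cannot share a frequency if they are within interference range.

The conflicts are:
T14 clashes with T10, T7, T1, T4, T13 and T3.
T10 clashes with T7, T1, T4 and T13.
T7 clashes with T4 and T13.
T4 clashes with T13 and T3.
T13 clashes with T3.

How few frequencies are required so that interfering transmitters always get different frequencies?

T14, T10, T7, T4, T13 are mutually in conflict, so at least 5 frequencies are needed.
5 frequencies suffice: frequency 1 → {T14}; frequency 2 → {T10, T3}; frequency 3 → {T1, T13}; frequency 4 → {T4}; frequency 5 → {T7}. Each listed conflict is separated.

5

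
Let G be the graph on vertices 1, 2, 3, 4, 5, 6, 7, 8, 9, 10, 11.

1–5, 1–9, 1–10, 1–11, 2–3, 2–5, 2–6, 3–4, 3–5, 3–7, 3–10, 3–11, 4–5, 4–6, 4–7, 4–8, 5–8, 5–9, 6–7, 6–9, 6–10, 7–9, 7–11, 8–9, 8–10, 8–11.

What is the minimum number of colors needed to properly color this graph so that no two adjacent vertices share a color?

3, 7, 11 form a triangle, so at least 3 colors are needed.
3 colors suffice: color red → {5, 7, 10}; color blue → {1, 3, 6, 8}; color green → {2, 4, 9, 11}. No two adjacent vertices share a color.

3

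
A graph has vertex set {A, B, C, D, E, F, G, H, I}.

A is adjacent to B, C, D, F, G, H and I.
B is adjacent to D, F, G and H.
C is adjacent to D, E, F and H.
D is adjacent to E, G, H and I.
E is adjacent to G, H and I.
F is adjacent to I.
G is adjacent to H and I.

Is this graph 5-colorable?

The chromatic number is 5. A, B, D, G, H are pairwise adjacent (a clique of size 5), so at least 5 colors are needed.
A valid assignment using 5 colors: A=2, B=5, C=4, D=1, E=2, F=1, G=4, H=3, I=3.
That is already a proper 5-coloring.

Yes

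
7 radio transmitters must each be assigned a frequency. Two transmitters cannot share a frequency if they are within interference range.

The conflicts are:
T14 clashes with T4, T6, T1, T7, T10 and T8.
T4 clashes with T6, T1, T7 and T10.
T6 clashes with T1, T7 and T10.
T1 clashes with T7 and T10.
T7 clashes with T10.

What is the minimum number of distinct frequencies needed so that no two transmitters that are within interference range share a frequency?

T14, T4, T6, T1, T7, T10 all conflict with each other, so at least 6 frequencies are needed.
6 frequencies suffice: frequency 1 → {T14}; frequency 2 → {T7, T8}; frequency 3 → {T1}; frequency 4 → {T10}; frequency 5 → {T4}; frequency 6 → {T6}. No two conflicting transmitters share a frequency.

6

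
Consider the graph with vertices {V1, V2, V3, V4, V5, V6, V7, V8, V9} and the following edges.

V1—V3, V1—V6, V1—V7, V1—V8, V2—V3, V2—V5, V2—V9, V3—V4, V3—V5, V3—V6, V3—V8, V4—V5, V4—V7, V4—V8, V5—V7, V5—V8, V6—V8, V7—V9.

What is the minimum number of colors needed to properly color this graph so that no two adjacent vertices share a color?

V3, V4, V5, V8 are pairwise adjacent (a clique of size 4), so at least 4 colors are needed.
4 colors suffice: color 1 → {V3, V7}; color 2 → {V1, V5, V9}; color 3 → {V2, V8}; color 4 → {V4, V6}. Every edge joins two different colors.

4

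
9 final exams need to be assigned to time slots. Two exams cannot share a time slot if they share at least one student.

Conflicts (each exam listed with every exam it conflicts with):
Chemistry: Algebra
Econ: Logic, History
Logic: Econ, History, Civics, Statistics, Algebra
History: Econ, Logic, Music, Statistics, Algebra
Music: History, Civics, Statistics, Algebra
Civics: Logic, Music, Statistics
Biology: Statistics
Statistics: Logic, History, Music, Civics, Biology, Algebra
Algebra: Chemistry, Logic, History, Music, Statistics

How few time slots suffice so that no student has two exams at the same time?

Logic, History, Statistics, Algebra all conflict with each other, so at least 4 time slots are needed.
4 time slots suffice: time slot 1 → {Chemistry, Econ, Statistics}; time slot 2 → {Logic, Music, Biology}; time slot 3 → {Civics, Algebra}; time slot 4 → {History}. Each listed conflict is separated.

4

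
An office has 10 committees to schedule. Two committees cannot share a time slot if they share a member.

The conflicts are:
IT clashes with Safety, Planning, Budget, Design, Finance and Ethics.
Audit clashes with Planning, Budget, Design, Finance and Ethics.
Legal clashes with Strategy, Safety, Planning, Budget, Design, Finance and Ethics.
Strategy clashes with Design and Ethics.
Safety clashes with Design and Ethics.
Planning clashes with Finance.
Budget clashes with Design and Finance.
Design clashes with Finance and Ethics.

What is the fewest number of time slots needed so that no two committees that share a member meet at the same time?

4

Audit, Budget, Design, Finance all conflict with each other, so at least 4 time slots are needed.
A valid assignment using 4 time slots: IT=2, Audit=2, Legal=2, Strategy=4, Safety=4, Planning=1, Budget=4, Design=1, Finance=3, Ethics=3. Each listed conflict is separated.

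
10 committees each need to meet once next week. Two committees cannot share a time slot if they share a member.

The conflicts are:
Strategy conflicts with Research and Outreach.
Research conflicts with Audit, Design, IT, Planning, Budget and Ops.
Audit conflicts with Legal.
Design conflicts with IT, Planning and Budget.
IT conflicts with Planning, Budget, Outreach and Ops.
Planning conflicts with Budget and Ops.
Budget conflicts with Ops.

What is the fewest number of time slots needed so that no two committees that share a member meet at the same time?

5

Research, IT, Planning, Budget, Ops all conflict with each other, so at least 5 time slots are needed.
A valid assignment using 5 time slots: Strategy=2, Research=1, Audit=2, Design=5, IT=2, Legal=1, Planning=4, Budget=3, Outreach=1, Ops=5. No two conflicting committees share a time slot.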